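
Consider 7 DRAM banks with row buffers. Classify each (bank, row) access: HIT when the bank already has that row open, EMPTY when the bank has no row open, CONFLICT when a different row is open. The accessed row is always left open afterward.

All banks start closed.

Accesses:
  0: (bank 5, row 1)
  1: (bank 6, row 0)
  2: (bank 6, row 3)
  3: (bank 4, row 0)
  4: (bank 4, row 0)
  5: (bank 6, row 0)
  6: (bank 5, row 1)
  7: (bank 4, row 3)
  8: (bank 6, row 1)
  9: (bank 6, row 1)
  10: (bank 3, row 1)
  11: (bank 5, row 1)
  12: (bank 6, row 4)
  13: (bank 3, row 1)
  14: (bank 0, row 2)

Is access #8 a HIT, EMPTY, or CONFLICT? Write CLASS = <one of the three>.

0: bank 5 row 1 — prev None → EMPTY
1: bank 6 row 0 — prev None → EMPTY
2: bank 6 row 3 — prev 0 → CONFLICT
3: bank 4 row 0 — prev None → EMPTY
4: bank 4 row 0 — prev 0 → HIT
5: bank 6 row 0 — prev 3 → CONFLICT
6: bank 5 row 1 — prev 1 → HIT
7: bank 4 row 3 — prev 0 → CONFLICT
8: bank 6 row 1 — prev 0 → CONFLICT
9: bank 6 row 1 — prev 1 → HIT
10: bank 3 row 1 — prev None → EMPTY
11: bank 5 row 1 — prev 1 → HIT
12: bank 6 row 4 — prev 1 → CONFLICT
13: bank 3 row 1 — prev 1 → HIT
14: bank 0 row 2 — prev None → EMPTY

CLASS = CONFLICT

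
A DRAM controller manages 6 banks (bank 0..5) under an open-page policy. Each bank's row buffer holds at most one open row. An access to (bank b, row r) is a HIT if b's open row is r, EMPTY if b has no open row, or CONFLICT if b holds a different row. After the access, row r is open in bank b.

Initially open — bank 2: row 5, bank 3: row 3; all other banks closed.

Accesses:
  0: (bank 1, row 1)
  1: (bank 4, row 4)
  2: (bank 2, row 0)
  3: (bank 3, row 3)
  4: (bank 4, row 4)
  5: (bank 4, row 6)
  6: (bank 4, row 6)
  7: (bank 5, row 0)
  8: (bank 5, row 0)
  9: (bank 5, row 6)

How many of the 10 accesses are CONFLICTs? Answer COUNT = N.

step 0: bank1 None->1 [EMPTY]
step 1: bank4 None->4 [EMPTY]
step 2: bank2 5->0 [CONFLICT]
step 3: bank3 3->3 [HIT]
step 4: bank4 4->4 [HIT]
step 5: bank4 4->6 [CONFLICT]
step 6: bank4 6->6 [HIT]
step 7: bank5 None->0 [EMPTY]
step 8: bank5 0->0 [HIT]
step 9: bank5 0->6 [CONFLICT]

COUNT = 3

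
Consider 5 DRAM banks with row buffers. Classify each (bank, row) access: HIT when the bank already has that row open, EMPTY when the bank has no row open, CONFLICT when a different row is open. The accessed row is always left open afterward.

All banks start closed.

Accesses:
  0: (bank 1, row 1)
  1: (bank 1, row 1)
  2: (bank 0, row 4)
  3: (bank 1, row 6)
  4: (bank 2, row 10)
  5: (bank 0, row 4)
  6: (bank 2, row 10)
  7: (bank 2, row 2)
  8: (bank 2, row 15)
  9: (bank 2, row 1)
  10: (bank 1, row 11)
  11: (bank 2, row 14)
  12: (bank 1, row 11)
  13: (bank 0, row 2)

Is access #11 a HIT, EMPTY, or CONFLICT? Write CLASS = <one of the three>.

CLASS = CONFLICT

  [0] b1 r1: no row ⇒ E
  [1] b1 r1: had r1 ⇒ H
  [2] b0 r4: no row ⇒ E
  [3] b1 r6: had r1 ⇒ C
  [4] b2 r10: no row ⇒ E
  [5] b0 r4: had r4 ⇒ H
  [6] b2 r10: had r10 ⇒ H
  [7] b2 r2: had r10 ⇒ C
  [8] b2 r15: had r2 ⇒ C
  [9] b2 r1: had r15 ⇒ C
  [10] b1 r11: had r6 ⇒ C
  [11] b2 r14: had r1 ⇒ C
  [12] b1 r11: had r11 ⇒ H
  [13] b0 r2: had r4 ⇒ C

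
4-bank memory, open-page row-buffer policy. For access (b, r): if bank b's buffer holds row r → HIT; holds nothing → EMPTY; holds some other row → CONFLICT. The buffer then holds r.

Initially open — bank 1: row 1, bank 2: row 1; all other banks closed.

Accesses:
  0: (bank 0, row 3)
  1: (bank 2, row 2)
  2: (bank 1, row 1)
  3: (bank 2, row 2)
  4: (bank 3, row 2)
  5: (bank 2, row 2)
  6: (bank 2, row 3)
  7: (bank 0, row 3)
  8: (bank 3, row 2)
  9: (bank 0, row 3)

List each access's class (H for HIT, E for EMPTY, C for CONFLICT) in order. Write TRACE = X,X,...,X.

TRACE = E,C,H,H,E,H,C,H,H,H

#0 (0,3) E
#1 (2,2) C  (was 1)
#2 (1,1) H  (was 1)
#3 (2,2) H  (was 2)
#4 (3,2) E
#5 (2,2) H  (was 2)
#6 (2,3) C  (was 2)
#7 (0,3) H  (was 3)
#8 (3,2) H  (was 2)
#9 (0,3) H  (was 3)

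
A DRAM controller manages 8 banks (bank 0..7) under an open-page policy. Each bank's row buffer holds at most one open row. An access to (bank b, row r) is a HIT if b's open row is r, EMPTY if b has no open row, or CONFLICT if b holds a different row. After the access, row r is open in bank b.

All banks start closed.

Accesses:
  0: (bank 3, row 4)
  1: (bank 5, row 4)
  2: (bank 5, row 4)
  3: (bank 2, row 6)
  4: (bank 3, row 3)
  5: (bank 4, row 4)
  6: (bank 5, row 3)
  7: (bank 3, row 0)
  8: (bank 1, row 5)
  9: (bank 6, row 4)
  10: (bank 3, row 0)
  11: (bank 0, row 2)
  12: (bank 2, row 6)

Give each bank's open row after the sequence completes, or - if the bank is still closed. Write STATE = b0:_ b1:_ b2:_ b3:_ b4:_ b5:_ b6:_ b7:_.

STATE = b0:2 b1:5 b2:6 b3:0 b4:4 b5:3 b6:4 b7:-

  [0] b3 r4: no row ⇒ E
  [1] b5 r4: no row ⇒ E
  [2] b5 r4: had r4 ⇒ H
  [3] b2 r6: no row ⇒ E
  [4] b3 r3: had r4 ⇒ C
  [5] b4 r4: no row ⇒ E
  [6] b5 r3: had r4 ⇒ C
  [7] b3 r0: had r3 ⇒ C
  [8] b1 r5: no row ⇒ E
  [9] b6 r4: no row ⇒ E
  [10] b3 r0: had r0 ⇒ H
  [11] b0 r2: no row ⇒ E
  [12] b2 r6: had r6 ⇒ H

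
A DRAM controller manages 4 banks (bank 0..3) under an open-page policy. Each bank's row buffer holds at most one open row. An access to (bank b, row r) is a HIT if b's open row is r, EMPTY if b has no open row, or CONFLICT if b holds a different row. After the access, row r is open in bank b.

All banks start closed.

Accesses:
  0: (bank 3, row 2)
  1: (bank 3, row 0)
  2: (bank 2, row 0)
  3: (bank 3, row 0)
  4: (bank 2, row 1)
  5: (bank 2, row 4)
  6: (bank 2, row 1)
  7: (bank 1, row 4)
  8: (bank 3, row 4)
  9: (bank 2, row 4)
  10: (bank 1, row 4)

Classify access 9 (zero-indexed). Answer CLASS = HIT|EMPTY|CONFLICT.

  [0] b3 r2: no row ⇒ E
  [1] b3 r0: had r2 ⇒ C
  [2] b2 r0: no row ⇒ E
  [3] b3 r0: had r0 ⇒ H
  [4] b2 r1: had r0 ⇒ C
  [5] b2 r4: had r1 ⇒ C
  [6] b2 r1: had r4 ⇒ C
  [7] b1 r4: no row ⇒ E
  [8] b3 r4: had r0 ⇒ C
  [9] b2 r4: had r1 ⇒ C
  [10] b1 r4: had r4 ⇒ H

CLASS = CONFLICT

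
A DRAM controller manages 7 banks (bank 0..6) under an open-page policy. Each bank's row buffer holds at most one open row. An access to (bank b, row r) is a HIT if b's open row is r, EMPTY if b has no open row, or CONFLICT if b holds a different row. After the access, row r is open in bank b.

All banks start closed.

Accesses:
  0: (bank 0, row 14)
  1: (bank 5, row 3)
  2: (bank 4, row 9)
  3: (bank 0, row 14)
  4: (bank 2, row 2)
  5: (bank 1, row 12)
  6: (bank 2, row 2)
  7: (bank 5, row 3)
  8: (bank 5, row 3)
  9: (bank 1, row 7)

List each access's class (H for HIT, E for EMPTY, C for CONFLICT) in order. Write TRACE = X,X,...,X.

TRACE = E,E,E,H,E,E,H,H,H,C

0: bank 0 row 14 — prev None → EMPTY
1: bank 5 row 3 — prev None → EMPTY
2: bank 4 row 9 — prev None → EMPTY
3: bank 0 row 14 — prev 14 → HIT
4: bank 2 row 2 — prev None → EMPTY
5: bank 1 row 12 — prev None → EMPTY
6: bank 2 row 2 — prev 2 → HIT
7: bank 5 row 3 — prev 3 → HIT
8: bank 5 row 3 — prev 3 → HIT
9: bank 1 row 7 — prev 12 → CONFLICT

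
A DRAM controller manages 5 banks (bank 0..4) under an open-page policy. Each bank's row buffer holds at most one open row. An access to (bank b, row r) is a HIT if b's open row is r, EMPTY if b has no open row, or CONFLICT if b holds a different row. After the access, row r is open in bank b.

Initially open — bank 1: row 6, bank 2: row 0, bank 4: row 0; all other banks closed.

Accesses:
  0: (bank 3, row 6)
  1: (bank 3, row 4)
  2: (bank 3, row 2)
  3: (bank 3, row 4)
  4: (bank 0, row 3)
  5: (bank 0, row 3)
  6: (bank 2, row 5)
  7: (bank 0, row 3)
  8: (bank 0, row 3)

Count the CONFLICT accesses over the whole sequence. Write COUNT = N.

COUNT = 4

step 0: bank3 None->6 [EMPTY]
step 1: bank3 6->4 [CONFLICT]
step 2: bank3 4->2 [CONFLICT]
step 3: bank3 2->4 [CONFLICT]
step 4: bank0 None->3 [EMPTY]
step 5: bank0 3->3 [HIT]
step 6: bank2 0->5 [CONFLICT]
step 7: bank0 3->3 [HIT]
step 8: bank0 3->3 [HIT]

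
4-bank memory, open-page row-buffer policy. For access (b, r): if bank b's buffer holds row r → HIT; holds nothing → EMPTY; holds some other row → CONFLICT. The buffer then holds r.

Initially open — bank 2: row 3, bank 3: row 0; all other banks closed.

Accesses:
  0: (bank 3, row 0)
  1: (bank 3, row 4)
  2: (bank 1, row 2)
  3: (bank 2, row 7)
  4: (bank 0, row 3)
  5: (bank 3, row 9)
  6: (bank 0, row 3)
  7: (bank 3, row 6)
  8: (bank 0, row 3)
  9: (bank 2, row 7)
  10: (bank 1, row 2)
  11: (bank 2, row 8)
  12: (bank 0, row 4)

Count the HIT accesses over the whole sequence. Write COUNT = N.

#0 (3,0) H  (was 0)
#1 (3,4) C  (was 0)
#2 (1,2) E
#3 (2,7) C  (was 3)
#4 (0,3) E
#5 (3,9) C  (was 4)
#6 (0,3) H  (was 3)
#7 (3,6) C  (was 9)
#8 (0,3) H  (was 3)
#9 (2,7) H  (was 7)
#10 (1,2) H  (was 2)
#11 (2,8) C  (was 7)
#12 (0,4) C  (was 3)

COUNT = 5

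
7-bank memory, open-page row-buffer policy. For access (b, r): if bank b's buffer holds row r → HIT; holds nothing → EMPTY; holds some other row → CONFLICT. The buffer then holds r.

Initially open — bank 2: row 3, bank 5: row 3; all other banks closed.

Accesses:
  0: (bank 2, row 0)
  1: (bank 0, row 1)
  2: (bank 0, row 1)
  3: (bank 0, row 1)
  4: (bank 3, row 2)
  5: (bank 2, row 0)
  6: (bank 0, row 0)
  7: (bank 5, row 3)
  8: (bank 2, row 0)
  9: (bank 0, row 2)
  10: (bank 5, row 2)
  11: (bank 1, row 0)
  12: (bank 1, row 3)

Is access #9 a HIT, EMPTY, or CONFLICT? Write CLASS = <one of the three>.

#0 (2,0) C  (was 3)
#1 (0,1) E
#2 (0,1) H  (was 1)
#3 (0,1) H  (was 1)
#4 (3,2) E
#5 (2,0) H  (was 0)
#6 (0,0) C  (was 1)
#7 (5,3) H  (was 3)
#8 (2,0) H  (was 0)
#9 (0,2) C  (was 0)
#10 (5,2) C  (was 3)
#11 (1,0) E
#12 (1,3) C  (was 0)

CLASS = CONFLICT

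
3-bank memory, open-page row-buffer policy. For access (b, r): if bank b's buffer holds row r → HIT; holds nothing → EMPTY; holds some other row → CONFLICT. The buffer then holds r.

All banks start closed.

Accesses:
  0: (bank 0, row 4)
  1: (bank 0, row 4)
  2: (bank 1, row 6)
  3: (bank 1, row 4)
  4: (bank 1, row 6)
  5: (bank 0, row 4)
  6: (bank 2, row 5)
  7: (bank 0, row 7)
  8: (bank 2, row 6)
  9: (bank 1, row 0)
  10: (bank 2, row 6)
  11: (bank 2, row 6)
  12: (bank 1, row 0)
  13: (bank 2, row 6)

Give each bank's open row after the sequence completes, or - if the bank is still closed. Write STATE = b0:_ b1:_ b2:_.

step 0: bank0 None->4 [EMPTY]
step 1: bank0 4->4 [HIT]
step 2: bank1 None->6 [EMPTY]
step 3: bank1 6->4 [CONFLICT]
step 4: bank1 4->6 [CONFLICT]
step 5: bank0 4->4 [HIT]
step 6: bank2 None->5 [EMPTY]
step 7: bank0 4->7 [CONFLICT]
step 8: bank2 5->6 [CONFLICT]
step 9: bank1 6->0 [CONFLICT]
step 10: bank2 6->6 [HIT]
step 11: bank2 6->6 [HIT]
step 12: bank1 0->0 [HIT]
step 13: bank2 6->6 [HIT]

STATE = b0:7 b1:0 b2:6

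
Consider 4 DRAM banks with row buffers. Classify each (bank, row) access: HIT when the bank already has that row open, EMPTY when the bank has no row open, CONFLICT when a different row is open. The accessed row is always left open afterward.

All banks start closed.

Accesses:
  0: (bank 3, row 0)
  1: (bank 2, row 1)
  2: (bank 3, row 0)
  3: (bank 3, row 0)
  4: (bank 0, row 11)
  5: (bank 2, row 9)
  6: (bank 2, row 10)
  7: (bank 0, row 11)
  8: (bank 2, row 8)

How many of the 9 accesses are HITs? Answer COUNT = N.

#0 (3,0) E
#1 (2,1) E
#2 (3,0) H  (was 0)
#3 (3,0) H  (was 0)
#4 (0,11) E
#5 (2,9) C  (was 1)
#6 (2,10) C  (was 9)
#7 (0,11) H  (was 11)
#8 (2,8) C  (was 10)

COUNT = 3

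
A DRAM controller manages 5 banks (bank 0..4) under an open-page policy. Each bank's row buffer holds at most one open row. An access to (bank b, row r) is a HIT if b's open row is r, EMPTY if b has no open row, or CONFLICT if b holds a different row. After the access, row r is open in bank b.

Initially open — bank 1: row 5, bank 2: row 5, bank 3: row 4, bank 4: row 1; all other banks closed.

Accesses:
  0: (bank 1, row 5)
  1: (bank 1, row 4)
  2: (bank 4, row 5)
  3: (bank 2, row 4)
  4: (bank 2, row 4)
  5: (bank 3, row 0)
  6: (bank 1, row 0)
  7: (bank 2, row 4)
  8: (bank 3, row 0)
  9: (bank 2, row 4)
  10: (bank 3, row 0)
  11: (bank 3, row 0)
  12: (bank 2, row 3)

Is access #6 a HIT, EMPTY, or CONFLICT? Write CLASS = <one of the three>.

CLASS = CONFLICT

step 0: bank1 5->5 [HIT]
step 1: bank1 5->4 [CONFLICT]
step 2: bank4 1->5 [CONFLICT]
step 3: bank2 5->4 [CONFLICT]
step 4: bank2 4->4 [HIT]
step 5: bank3 4->0 [CONFLICT]
step 6: bank1 4->0 [CONFLICT]
step 7: bank2 4->4 [HIT]
step 8: bank3 0->0 [HIT]
step 9: bank2 4->4 [HIT]
step 10: bank3 0->0 [HIT]
step 11: bank3 0->0 [HIT]
step 12: bank2 4->3 [CONFLICT]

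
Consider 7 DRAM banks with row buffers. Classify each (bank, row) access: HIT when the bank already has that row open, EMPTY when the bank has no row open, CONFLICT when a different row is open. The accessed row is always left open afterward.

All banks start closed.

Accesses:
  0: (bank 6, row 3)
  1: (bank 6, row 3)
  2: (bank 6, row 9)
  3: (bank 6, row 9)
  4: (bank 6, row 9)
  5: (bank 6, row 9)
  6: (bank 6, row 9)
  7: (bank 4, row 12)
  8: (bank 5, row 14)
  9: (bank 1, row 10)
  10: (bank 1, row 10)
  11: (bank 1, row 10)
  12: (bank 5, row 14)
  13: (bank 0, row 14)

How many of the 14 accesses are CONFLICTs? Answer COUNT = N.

COUNT = 1

step 0: bank6 None->3 [EMPTY]
step 1: bank6 3->3 [HIT]
step 2: bank6 3->9 [CONFLICT]
step 3: bank6 9->9 [HIT]
step 4: bank6 9->9 [HIT]
step 5: bank6 9->9 [HIT]
step 6: bank6 9->9 [HIT]
step 7: bank4 None->12 [EMPTY]
step 8: bank5 None->14 [EMPTY]
step 9: bank1 None->10 [EMPTY]
step 10: bank1 10->10 [HIT]
step 11: bank1 10->10 [HIT]
step 12: bank5 14->14 [HIT]
step 13: bank0 None->14 [EMPTY]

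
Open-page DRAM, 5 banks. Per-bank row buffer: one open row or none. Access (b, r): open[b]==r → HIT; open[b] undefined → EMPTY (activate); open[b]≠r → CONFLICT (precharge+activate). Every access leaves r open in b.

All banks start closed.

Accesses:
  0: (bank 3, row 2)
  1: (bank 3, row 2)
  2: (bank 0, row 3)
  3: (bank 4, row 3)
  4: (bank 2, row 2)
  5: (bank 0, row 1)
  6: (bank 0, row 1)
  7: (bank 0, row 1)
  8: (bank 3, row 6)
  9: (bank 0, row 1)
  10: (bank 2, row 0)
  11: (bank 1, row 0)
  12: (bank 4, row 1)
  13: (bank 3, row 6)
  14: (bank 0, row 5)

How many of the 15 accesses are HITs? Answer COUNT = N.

#0 (3,2) E
#1 (3,2) H  (was 2)
#2 (0,3) E
#3 (4,3) E
#4 (2,2) E
#5 (0,1) C  (was 3)
#6 (0,1) H  (was 1)
#7 (0,1) H  (was 1)
#8 (3,6) C  (was 2)
#9 (0,1) H  (was 1)
#10 (2,0) C  (was 2)
#11 (1,0) E
#12 (4,1) C  (was 3)
#13 (3,6) H  (was 6)
#14 (0,5) C  (was 1)

COUNT = 5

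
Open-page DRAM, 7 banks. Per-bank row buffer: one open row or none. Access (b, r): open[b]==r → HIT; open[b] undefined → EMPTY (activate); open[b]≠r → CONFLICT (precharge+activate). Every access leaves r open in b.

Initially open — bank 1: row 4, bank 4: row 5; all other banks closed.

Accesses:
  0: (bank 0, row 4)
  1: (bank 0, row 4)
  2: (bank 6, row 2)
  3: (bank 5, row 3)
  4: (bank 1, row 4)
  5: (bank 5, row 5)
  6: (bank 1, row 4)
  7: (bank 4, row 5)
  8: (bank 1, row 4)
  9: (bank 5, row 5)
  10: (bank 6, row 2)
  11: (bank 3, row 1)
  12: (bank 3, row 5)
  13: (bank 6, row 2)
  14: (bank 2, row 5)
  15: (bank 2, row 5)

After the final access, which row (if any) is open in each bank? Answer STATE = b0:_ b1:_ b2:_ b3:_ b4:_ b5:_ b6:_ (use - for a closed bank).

0: bank 0 row 4 — prev None → EMPTY
1: bank 0 row 4 — prev 4 → HIT
2: bank 6 row 2 — prev None → EMPTY
3: bank 5 row 3 — prev None → EMPTY
4: bank 1 row 4 — prev 4 → HIT
5: bank 5 row 5 — prev 3 → CONFLICT
6: bank 1 row 4 — prev 4 → HIT
7: bank 4 row 5 — prev 5 → HIT
8: bank 1 row 4 — prev 4 → HIT
9: bank 5 row 5 — prev 5 → HIT
10: bank 6 row 2 — prev 2 → HIT
11: bank 3 row 1 — prev None → EMPTY
12: bank 3 row 5 — prev 1 → CONFLICT
13: bank 6 row 2 — prev 2 → HIT
14: bank 2 row 5 — prev None → EMPTY
15: bank 2 row 5 — prev 5 → HIT

STATE = b0:4 b1:4 b2:5 b3:5 b4:5 b5:5 b6:2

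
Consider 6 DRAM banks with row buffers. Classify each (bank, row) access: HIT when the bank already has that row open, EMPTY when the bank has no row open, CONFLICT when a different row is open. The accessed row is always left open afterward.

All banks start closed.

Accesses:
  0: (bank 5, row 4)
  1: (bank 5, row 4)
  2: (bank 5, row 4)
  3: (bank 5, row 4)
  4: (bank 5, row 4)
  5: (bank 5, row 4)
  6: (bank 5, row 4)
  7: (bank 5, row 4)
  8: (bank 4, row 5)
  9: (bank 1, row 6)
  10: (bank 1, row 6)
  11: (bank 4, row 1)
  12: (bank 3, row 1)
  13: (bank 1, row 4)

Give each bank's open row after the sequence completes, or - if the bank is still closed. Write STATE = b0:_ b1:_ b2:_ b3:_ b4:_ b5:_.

STATE = b0:- b1:4 b2:- b3:1 b4:1 b5:4

0: bank 5 row 4 — prev None → EMPTY
1: bank 5 row 4 — prev 4 → HIT
2: bank 5 row 4 — prev 4 → HIT
3: bank 5 row 4 — prev 4 → HIT
4: bank 5 row 4 — prev 4 → HIT
5: bank 5 row 4 — prev 4 → HIT
6: bank 5 row 4 — prev 4 → HIT
7: bank 5 row 4 — prev 4 → HIT
8: bank 4 row 5 — prev None → EMPTY
9: bank 1 row 6 — prev None → EMPTY
10: bank 1 row 6 — prev 6 → HIT
11: bank 4 row 1 — prev 5 → CONFLICT
12: bank 3 row 1 — prev None → EMPTY
13: bank 1 row 4 — prev 6 → CONFLICT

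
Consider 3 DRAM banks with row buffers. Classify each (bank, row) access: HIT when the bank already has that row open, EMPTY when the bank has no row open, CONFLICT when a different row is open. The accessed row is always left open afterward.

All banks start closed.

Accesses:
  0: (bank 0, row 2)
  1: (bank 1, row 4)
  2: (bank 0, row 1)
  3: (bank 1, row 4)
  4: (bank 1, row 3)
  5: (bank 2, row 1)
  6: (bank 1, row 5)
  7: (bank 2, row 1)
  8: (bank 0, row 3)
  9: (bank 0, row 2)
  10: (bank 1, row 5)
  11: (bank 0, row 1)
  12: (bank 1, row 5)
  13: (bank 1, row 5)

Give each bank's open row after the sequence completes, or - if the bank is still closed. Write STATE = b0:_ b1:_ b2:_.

STATE = b0:1 b1:5 b2:1

  [0] b0 r2: no row ⇒ E
  [1] b1 r4: no row ⇒ E
  [2] b0 r1: had r2 ⇒ C
  [3] b1 r4: had r4 ⇒ H
  [4] b1 r3: had r4 ⇒ C
  [5] b2 r1: no row ⇒ E
  [6] b1 r5: had r3 ⇒ C
  [7] b2 r1: had r1 ⇒ H
  [8] b0 r3: had r1 ⇒ C
  [9] b0 r2: had r3 ⇒ C
  [10] b1 r5: had r5 ⇒ H
  [11] b0 r1: had r2 ⇒ C
  [12] b1 r5: had r5 ⇒ H
  [13] b1 r5: had r5 ⇒ H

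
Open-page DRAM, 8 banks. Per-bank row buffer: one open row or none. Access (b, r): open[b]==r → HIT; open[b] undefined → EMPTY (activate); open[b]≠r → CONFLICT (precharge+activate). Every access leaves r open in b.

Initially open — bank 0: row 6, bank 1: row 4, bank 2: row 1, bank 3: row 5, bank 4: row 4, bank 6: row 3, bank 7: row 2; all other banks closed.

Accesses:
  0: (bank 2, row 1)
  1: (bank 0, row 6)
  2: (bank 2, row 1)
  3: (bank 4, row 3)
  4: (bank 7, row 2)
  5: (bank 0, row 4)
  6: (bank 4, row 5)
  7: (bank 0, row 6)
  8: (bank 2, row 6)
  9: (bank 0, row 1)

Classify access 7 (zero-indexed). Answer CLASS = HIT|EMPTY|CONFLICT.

  [0] b2 r1: had r1 ⇒ H
  [1] b0 r6: had r6 ⇒ H
  [2] b2 r1: had r1 ⇒ H
  [3] b4 r3: had r4 ⇒ C
  [4] b7 r2: had r2 ⇒ H
  [5] b0 r4: had r6 ⇒ C
  [6] b4 r5: had r3 ⇒ C
  [7] b0 r6: had r4 ⇒ C
  [8] b2 r6: had r1 ⇒ C
  [9] b0 r1: had r6 ⇒ C

CLASS = CONFLICT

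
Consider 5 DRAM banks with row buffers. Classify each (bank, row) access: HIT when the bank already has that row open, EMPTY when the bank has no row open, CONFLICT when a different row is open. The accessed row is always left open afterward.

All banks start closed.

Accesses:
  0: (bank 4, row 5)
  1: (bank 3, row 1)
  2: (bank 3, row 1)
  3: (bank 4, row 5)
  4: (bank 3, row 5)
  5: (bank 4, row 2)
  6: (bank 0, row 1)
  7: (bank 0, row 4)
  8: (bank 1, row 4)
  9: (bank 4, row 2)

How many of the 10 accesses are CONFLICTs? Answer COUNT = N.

step 0: bank4 None->5 [EMPTY]
step 1: bank3 None->1 [EMPTY]
step 2: bank3 1->1 [HIT]
step 3: bank4 5->5 [HIT]
step 4: bank3 1->5 [CONFLICT]
step 5: bank4 5->2 [CONFLICT]
step 6: bank0 None->1 [EMPTY]
step 7: bank0 1->4 [CONFLICT]
step 8: bank1 None->4 [EMPTY]
step 9: bank4 2->2 [HIT]

COUNT = 3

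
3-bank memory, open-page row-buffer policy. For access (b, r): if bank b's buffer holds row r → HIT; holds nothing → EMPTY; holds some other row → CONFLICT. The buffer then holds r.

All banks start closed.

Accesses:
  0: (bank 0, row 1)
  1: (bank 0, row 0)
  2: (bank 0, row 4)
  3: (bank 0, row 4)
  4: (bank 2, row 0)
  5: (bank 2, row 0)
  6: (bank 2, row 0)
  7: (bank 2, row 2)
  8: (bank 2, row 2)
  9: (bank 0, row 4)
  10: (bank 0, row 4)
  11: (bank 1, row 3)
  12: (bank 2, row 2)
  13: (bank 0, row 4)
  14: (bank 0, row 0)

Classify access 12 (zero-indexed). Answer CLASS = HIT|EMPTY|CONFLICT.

step 0: bank0 None->1 [EMPTY]
step 1: bank0 1->0 [CONFLICT]
step 2: bank0 0->4 [CONFLICT]
step 3: bank0 4->4 [HIT]
step 4: bank2 None->0 [EMPTY]
step 5: bank2 0->0 [HIT]
step 6: bank2 0->0 [HIT]
step 7: bank2 0->2 [CONFLICT]
step 8: bank2 2->2 [HIT]
step 9: bank0 4->4 [HIT]
step 10: bank0 4->4 [HIT]
step 11: bank1 None->3 [EMPTY]
step 12: bank2 2->2 [HIT]
step 13: bank0 4->4 [HIT]
step 14: bank0 4->0 [CONFLICT]

CLASS = HIT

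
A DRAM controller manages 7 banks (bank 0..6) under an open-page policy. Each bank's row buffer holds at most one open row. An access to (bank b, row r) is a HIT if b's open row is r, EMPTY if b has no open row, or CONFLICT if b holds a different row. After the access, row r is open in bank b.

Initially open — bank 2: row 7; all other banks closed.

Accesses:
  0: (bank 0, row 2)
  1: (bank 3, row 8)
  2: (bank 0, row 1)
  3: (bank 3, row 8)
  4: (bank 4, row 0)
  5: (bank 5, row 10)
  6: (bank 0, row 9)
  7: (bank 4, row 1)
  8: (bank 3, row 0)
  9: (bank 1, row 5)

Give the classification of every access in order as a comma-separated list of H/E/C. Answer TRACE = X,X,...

TRACE = E,E,C,H,E,E,C,C,C,E

0: bank 0 row 2 — prev None → EMPTY
1: bank 3 row 8 — prev None → EMPTY
2: bank 0 row 1 — prev 2 → CONFLICT
3: bank 3 row 8 — prev 8 → HIT
4: bank 4 row 0 — prev None → EMPTY
5: bank 5 row 10 — prev None → EMPTY
6: bank 0 row 9 — prev 1 → CONFLICT
7: bank 4 row 1 — prev 0 → CONFLICT
8: bank 3 row 0 — prev 8 → CONFLICT
9: bank 1 row 5 — prev None → EMPTY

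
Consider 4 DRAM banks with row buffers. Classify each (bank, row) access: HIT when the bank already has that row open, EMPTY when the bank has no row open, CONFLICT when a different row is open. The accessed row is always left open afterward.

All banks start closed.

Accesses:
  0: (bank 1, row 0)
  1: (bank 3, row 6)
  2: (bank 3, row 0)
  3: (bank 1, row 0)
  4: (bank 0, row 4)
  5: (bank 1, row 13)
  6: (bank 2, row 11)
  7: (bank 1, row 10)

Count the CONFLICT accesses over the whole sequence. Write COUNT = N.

COUNT = 3

step 0: bank1 None->0 [EMPTY]
step 1: bank3 None->6 [EMPTY]
step 2: bank3 6->0 [CONFLICT]
step 3: bank1 0->0 [HIT]
step 4: bank0 None->4 [EMPTY]
step 5: bank1 0->13 [CONFLICT]
step 6: bank2 None->11 [EMPTY]
step 7: bank1 13->10 [CONFLICT]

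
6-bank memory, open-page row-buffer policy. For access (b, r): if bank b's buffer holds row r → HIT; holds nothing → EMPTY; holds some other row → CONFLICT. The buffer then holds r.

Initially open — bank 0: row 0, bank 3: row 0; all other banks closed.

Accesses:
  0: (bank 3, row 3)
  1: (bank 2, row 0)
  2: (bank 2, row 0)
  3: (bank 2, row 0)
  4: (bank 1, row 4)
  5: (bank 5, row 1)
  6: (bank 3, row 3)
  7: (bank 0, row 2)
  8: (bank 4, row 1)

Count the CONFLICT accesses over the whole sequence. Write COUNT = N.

COUNT = 2

#0 (3,3) C  (was 0)
#1 (2,0) E
#2 (2,0) H  (was 0)
#3 (2,0) H  (was 0)
#4 (1,4) E
#5 (5,1) E
#6 (3,3) H  (was 3)
#7 (0,2) C  (was 0)
#8 (4,1) E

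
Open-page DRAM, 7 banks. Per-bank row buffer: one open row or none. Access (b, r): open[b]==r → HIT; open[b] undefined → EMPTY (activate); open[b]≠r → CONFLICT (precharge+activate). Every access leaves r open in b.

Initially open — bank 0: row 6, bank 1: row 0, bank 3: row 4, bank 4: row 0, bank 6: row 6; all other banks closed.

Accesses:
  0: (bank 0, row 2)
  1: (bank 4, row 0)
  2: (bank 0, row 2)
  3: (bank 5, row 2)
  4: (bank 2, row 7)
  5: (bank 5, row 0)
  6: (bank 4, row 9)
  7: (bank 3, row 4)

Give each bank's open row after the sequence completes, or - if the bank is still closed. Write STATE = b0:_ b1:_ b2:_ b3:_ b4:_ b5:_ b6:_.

STATE = b0:2 b1:0 b2:7 b3:4 b4:9 b5:0 b6:6

step 0: bank0 6->2 [CONFLICT]
step 1: bank4 0->0 [HIT]
step 2: bank0 2->2 [HIT]
step 3: bank5 None->2 [EMPTY]
step 4: bank2 None->7 [EMPTY]
step 5: bank5 2->0 [CONFLICT]
step 6: bank4 0->9 [CONFLICT]
step 7: bank3 4->4 [HIT]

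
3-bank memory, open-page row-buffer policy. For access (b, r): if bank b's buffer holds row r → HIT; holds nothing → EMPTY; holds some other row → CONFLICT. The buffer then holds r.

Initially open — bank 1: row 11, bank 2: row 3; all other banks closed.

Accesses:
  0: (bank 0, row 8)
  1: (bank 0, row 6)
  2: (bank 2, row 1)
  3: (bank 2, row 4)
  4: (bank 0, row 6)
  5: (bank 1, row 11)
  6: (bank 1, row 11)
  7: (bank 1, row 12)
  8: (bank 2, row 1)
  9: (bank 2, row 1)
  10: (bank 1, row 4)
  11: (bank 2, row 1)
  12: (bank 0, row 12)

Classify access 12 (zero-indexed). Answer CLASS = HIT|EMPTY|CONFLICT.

#0 (0,8) E
#1 (0,6) C  (was 8)
#2 (2,1) C  (was 3)
#3 (2,4) C  (was 1)
#4 (0,6) H  (was 6)
#5 (1,11) H  (was 11)
#6 (1,11) H  (was 11)
#7 (1,12) C  (was 11)
#8 (2,1) C  (was 4)
#9 (2,1) H  (was 1)
#10 (1,4) C  (was 12)
#11 (2,1) H  (was 1)
#12 (0,12) C  (was 6)

CLASS = CONFLICT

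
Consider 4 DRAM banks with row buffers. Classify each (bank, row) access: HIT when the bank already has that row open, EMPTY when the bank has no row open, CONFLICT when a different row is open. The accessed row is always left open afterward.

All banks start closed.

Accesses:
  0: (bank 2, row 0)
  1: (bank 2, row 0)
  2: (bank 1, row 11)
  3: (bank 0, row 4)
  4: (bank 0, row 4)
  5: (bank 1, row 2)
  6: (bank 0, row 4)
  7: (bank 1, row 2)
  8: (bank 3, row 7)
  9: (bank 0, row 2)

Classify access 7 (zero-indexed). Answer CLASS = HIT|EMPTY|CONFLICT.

CLASS = HIT

#0 (2,0) E
#1 (2,0) H  (was 0)
#2 (1,11) E
#3 (0,4) E
#4 (0,4) H  (was 4)
#5 (1,2) C  (was 11)
#6 (0,4) H  (was 4)
#7 (1,2) H  (was 2)
#8 (3,7) E
#9 (0,2) C  (was 4)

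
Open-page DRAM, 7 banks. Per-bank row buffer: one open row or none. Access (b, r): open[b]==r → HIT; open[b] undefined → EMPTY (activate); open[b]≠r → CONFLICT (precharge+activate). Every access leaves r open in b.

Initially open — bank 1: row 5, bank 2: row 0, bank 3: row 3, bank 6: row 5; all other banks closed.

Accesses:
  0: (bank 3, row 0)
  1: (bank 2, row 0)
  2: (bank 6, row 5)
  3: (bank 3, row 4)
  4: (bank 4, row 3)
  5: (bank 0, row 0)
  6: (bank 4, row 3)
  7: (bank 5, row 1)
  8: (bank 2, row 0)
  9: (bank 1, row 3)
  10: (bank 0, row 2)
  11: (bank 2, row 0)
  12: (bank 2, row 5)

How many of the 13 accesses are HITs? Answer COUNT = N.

COUNT = 5

0: bank 3 row 0 — prev 3 → CONFLICT
1: bank 2 row 0 — prev 0 → HIT
2: bank 6 row 5 — prev 5 → HIT
3: bank 3 row 4 — prev 0 → CONFLICT
4: bank 4 row 3 — prev None → EMPTY
5: bank 0 row 0 — prev None → EMPTY
6: bank 4 row 3 — prev 3 → HIT
7: bank 5 row 1 — prev None → EMPTY
8: bank 2 row 0 — prev 0 → HIT
9: bank 1 row 3 — prev 5 → CONFLICT
10: bank 0 row 2 — prev 0 → CONFLICT
11: bank 2 row 0 — prev 0 → HIT
12: bank 2 row 5 — prev 0 → CONFLICT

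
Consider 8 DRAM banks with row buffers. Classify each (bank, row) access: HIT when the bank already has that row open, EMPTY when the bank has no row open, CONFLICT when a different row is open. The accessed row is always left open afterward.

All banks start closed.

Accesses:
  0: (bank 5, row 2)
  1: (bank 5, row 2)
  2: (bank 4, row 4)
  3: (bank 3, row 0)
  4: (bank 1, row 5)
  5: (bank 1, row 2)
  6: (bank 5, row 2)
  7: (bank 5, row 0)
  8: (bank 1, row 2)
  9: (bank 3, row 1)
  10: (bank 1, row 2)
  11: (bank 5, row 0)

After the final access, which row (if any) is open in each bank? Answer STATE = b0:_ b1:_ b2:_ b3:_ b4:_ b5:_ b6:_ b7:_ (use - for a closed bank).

  [0] b5 r2: no row ⇒ E
  [1] b5 r2: had r2 ⇒ H
  [2] b4 r4: no row ⇒ E
  [3] b3 r0: no row ⇒ E
  [4] b1 r5: no row ⇒ E
  [5] b1 r2: had r5 ⇒ C
  [6] b5 r2: had r2 ⇒ H
  [7] b5 r0: had r2 ⇒ C
  [8] b1 r2: had r2 ⇒ H
  [9] b3 r1: had r0 ⇒ C
  [10] b1 r2: had r2 ⇒ H
  [11] b5 r0: had r0 ⇒ H

STATE = b0:- b1:2 b2:- b3:1 b4:4 b5:0 b6:- b7:-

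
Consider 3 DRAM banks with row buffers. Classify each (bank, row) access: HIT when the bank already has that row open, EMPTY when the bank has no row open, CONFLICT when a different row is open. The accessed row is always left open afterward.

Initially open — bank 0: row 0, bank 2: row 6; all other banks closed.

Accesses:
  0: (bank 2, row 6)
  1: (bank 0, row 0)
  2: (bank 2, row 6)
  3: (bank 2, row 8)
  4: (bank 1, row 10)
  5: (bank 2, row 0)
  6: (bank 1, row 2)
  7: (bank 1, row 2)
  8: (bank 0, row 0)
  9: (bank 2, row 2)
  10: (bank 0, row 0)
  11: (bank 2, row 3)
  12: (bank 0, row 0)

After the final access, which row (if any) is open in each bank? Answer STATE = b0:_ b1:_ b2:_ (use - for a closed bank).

step 0: bank2 6->6 [HIT]
step 1: bank0 0->0 [HIT]
step 2: bank2 6->6 [HIT]
step 3: bank2 6->8 [CONFLICT]
step 4: bank1 None->10 [EMPTY]
step 5: bank2 8->0 [CONFLICT]
step 6: bank1 10->2 [CONFLICT]
step 7: bank1 2->2 [HIT]
step 8: bank0 0->0 [HIT]
step 9: bank2 0->2 [CONFLICT]
step 10: bank0 0->0 [HIT]
step 11: bank2 2->3 [CONFLICT]
step 12: bank0 0->0 [HIT]

STATE = b0:0 b1:2 b2:3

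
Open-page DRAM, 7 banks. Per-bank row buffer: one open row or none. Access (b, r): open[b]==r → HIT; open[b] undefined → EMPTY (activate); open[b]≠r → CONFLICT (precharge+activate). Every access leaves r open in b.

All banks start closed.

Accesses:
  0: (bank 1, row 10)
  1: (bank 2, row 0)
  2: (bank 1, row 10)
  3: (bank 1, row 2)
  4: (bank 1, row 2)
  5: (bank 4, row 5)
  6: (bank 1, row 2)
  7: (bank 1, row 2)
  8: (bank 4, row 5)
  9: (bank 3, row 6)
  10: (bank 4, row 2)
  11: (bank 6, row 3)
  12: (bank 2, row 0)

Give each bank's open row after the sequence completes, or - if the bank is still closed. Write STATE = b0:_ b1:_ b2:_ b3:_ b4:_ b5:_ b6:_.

  [0] b1 r10: no row ⇒ E
  [1] b2 r0: no row ⇒ E
  [2] b1 r10: had r10 ⇒ H
  [3] b1 r2: had r10 ⇒ C
  [4] b1 r2: had r2 ⇒ H
  [5] b4 r5: no row ⇒ E
  [6] b1 r2: had r2 ⇒ H
  [7] b1 r2: had r2 ⇒ H
  [8] b4 r5: had r5 ⇒ H
  [9] b3 r6: no row ⇒ E
  [10] b4 r2: had r5 ⇒ C
  [11] b6 r3: no row ⇒ E
  [12] b2 r0: had r0 ⇒ H

STATE = b0:- b1:2 b2:0 b3:6 b4:2 b5:- b6:3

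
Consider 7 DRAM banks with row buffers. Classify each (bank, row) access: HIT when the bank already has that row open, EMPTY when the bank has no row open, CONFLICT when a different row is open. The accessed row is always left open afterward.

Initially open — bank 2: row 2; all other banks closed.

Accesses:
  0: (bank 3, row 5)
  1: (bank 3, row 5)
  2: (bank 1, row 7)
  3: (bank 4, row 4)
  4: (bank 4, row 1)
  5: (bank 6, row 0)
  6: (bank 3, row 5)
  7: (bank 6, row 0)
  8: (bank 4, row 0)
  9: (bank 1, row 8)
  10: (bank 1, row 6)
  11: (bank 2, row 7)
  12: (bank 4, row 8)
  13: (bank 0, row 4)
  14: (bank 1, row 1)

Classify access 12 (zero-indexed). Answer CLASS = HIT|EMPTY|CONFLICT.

0: bank 3 row 5 — prev None → EMPTY
1: bank 3 row 5 — prev 5 → HIT
2: bank 1 row 7 — prev None → EMPTY
3: bank 4 row 4 — prev None → EMPTY
4: bank 4 row 1 — prev 4 → CONFLICT
5: bank 6 row 0 — prev None → EMPTY
6: bank 3 row 5 — prev 5 → HIT
7: bank 6 row 0 — prev 0 → HIT
8: bank 4 row 0 — prev 1 → CONFLICT
9: bank 1 row 8 — prev 7 → CONFLICT
10: bank 1 row 6 — prev 8 → CONFLICT
11: bank 2 row 7 — prev 2 → CONFLICT
12: bank 4 row 8 — prev 0 → CONFLICT
13: bank 0 row 4 — prev None → EMPTY
14: bank 1 row 1 — prev 6 → CONFLICT

CLASS = CONFLICT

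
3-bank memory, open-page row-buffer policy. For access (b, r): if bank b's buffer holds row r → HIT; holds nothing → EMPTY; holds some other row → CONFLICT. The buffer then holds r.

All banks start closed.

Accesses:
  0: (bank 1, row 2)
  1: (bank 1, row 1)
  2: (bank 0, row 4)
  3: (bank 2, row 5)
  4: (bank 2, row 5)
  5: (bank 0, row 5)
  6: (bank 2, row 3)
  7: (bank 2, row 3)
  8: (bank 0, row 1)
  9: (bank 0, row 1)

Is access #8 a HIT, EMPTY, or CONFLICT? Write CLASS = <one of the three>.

step 0: bank1 None->2 [EMPTY]
step 1: bank1 2->1 [CONFLICT]
step 2: bank0 None->4 [EMPTY]
step 3: bank2 None->5 [EMPTY]
step 4: bank2 5->5 [HIT]
step 5: bank0 4->5 [CONFLICT]
step 6: bank2 5->3 [CONFLICT]
step 7: bank2 3->3 [HIT]
step 8: bank0 5->1 [CONFLICT]
step 9: bank0 1->1 [HIT]

CLASS = CONFLICT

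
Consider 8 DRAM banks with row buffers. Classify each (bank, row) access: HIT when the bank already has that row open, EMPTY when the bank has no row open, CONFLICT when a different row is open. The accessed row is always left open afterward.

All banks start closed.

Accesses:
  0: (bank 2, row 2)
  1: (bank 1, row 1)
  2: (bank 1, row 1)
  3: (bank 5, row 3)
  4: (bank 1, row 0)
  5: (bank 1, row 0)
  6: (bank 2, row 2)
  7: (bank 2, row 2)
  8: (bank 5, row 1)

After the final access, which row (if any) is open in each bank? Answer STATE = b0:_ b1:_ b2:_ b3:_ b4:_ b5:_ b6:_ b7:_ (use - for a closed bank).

  [0] b2 r2: no row ⇒ E
  [1] b1 r1: no row ⇒ E
  [2] b1 r1: had r1 ⇒ H
  [3] b5 r3: no row ⇒ E
  [4] b1 r0: had r1 ⇒ C
  [5] b1 r0: had r0 ⇒ H
  [6] b2 r2: had r2 ⇒ H
  [7] b2 r2: had r2 ⇒ H
  [8] b5 r1: had r3 ⇒ C

STATE = b0:- b1:0 b2:2 b3:- b4:- b5:1 b6:- b7:-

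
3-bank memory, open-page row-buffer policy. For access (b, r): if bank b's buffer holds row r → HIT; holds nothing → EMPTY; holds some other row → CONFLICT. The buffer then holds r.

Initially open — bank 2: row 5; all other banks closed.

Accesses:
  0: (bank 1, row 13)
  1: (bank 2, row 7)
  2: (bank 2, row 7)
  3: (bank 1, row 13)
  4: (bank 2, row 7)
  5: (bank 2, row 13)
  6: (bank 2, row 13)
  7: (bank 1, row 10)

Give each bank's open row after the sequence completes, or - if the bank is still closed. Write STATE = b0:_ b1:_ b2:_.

STATE = b0:- b1:10 b2:13

0: bank 1 row 13 — prev None → EMPTY
1: bank 2 row 7 — prev 5 → CONFLICT
2: bank 2 row 7 — prev 7 → HIT
3: bank 1 row 13 — prev 13 → HIT
4: bank 2 row 7 — prev 7 → HIT
5: bank 2 row 13 — prev 7 → CONFLICT
6: bank 2 row 13 — prev 13 → HIT
7: bank 1 row 10 — prev 13 → CONFLICT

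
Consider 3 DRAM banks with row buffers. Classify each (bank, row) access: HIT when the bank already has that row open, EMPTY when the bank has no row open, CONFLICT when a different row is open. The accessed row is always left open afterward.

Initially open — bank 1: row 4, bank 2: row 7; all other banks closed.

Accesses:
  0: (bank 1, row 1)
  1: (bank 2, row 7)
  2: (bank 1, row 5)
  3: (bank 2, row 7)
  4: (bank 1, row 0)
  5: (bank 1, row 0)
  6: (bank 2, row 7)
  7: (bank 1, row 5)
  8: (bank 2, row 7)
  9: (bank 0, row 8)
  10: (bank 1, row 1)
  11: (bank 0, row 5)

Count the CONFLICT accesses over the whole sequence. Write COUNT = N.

COUNT = 6

  [0] b1 r1: had r4 ⇒ C
  [1] b2 r7: had r7 ⇒ H
  [2] b1 r5: had r1 ⇒ C
  [3] b2 r7: had r7 ⇒ H
  [4] b1 r0: had r5 ⇒ C
  [5] b1 r0: had r0 ⇒ H
  [6] b2 r7: had r7 ⇒ H
  [7] b1 r5: had r0 ⇒ C
  [8] b2 r7: had r7 ⇒ H
  [9] b0 r8: no row ⇒ E
  [10] b1 r1: had r5 ⇒ C
  [11] b0 r5: had r8 ⇒ C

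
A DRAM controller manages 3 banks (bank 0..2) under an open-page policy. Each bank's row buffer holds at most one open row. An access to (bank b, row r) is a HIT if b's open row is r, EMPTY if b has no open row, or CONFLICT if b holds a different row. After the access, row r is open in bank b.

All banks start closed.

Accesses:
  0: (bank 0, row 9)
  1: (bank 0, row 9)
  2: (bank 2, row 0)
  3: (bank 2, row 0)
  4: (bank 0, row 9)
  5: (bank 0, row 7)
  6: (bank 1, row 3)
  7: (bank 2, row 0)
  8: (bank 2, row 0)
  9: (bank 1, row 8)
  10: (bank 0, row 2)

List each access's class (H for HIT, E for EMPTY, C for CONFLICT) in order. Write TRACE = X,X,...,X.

step 0: bank0 None->9 [EMPTY]
step 1: bank0 9->9 [HIT]
step 2: bank2 None->0 [EMPTY]
step 3: bank2 0->0 [HIT]
step 4: bank0 9->9 [HIT]
step 5: bank0 9->7 [CONFLICT]
step 6: bank1 None->3 [EMPTY]
step 7: bank2 0->0 [HIT]
step 8: bank2 0->0 [HIT]
step 9: bank1 3->8 [CONFLICT]
step 10: bank0 7->2 [CONFLICT]

TRACE = E,H,E,H,H,C,E,H,H,C,C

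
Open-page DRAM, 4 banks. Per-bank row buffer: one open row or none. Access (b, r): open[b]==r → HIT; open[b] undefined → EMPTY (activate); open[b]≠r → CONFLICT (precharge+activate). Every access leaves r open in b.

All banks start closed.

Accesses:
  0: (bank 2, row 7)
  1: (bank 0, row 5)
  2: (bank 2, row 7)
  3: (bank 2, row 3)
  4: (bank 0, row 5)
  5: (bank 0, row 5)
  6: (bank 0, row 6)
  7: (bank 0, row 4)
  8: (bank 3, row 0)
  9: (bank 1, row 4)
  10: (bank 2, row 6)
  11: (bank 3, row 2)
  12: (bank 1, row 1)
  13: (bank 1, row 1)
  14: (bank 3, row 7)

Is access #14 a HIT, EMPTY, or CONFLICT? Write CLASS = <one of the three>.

step 0: bank2 None->7 [EMPTY]
step 1: bank0 None->5 [EMPTY]
step 2: bank2 7->7 [HIT]
step 3: bank2 7->3 [CONFLICT]
step 4: bank0 5->5 [HIT]
step 5: bank0 5->5 [HIT]
step 6: bank0 5->6 [CONFLICT]
step 7: bank0 6->4 [CONFLICT]
step 8: bank3 None->0 [EMPTY]
step 9: bank1 None->4 [EMPTY]
step 10: bank2 3->6 [CONFLICT]
step 11: bank3 0->2 [CONFLICT]
step 12: bank1 4->1 [CONFLICT]
step 13: bank1 1->1 [HIT]
step 14: bank3 2->7 [CONFLICT]

CLASS = CONFLICT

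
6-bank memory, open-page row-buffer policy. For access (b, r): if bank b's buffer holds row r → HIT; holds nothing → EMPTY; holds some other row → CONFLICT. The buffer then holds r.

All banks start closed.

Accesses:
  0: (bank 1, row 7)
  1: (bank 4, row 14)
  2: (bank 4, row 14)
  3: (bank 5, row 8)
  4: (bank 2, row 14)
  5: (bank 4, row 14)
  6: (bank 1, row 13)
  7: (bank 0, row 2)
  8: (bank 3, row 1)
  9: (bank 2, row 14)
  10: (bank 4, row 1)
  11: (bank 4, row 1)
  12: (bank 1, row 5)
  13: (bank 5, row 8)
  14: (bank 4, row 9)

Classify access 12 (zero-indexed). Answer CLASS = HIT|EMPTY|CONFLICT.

CLASS = CONFLICT

0: bank 1 row 7 — prev None → EMPTY
1: bank 4 row 14 — prev None → EMPTY
2: bank 4 row 14 — prev 14 → HIT
3: bank 5 row 8 — prev None → EMPTY
4: bank 2 row 14 — prev None → EMPTY
5: bank 4 row 14 — prev 14 → HIT
6: bank 1 row 13 — prev 7 → CONFLICT
7: bank 0 row 2 — prev None → EMPTY
8: bank 3 row 1 — prev None → EMPTY
9: bank 2 row 14 — prev 14 → HIT
10: bank 4 row 1 — prev 14 → CONFLICT
11: bank 4 row 1 — prev 1 → HIT
12: bank 1 row 5 — prev 13 → CONFLICT
13: bank 5 row 8 — prev 8 → HIT
14: bank 4 row 9 — prev 1 → CONFLICT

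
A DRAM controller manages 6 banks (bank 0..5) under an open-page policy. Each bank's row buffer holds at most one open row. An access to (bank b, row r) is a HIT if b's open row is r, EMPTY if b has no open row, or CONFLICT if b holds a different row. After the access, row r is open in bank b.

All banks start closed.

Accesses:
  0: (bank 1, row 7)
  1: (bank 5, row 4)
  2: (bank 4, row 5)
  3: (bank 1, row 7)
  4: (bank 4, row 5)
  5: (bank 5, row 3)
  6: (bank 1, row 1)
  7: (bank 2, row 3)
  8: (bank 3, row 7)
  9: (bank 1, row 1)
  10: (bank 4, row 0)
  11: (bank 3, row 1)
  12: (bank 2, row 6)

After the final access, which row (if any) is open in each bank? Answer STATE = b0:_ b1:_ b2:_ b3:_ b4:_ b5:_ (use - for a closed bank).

0: bank 1 row 7 — prev None → EMPTY
1: bank 5 row 4 — prev None → EMPTY
2: bank 4 row 5 — prev None → EMPTY
3: bank 1 row 7 — prev 7 → HIT
4: bank 4 row 5 — prev 5 → HIT
5: bank 5 row 3 — prev 4 → CONFLICT
6: bank 1 row 1 — prev 7 → CONFLICT
7: bank 2 row 3 — prev None → EMPTY
8: bank 3 row 7 — prev None → EMPTY
9: bank 1 row 1 — prev 1 → HIT
10: bank 4 row 0 — prev 5 → CONFLICT
11: bank 3 row 1 — prev 7 → CONFLICT
12: bank 2 row 6 — prev 3 → CONFLICT

STATE = b0:- b1:1 b2:6 b3:1 b4:0 b5:3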